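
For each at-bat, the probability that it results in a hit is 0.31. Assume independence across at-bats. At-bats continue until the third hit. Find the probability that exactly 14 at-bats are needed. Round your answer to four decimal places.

Y = trial on which the third success occurs; negative binomial, r=3, p=0.31.
P(Y=14) = C(13,2) · p^3 · (1−p)^11
= 78 · 0.029791 · 0.016879 = 0.039221

0.0392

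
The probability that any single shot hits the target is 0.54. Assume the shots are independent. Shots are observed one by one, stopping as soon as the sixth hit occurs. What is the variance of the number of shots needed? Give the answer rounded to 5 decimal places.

9.46502

Y = total shots until the sixth success; negative binomial with r=6, p=0.54.
Var(Y) = r(1−p)/p² = 6·0.46 / 0.54² = 9.4650206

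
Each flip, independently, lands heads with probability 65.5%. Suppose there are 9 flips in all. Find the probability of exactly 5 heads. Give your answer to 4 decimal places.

0.2152

X ~ Binomial(n=9, p=0.655).
P(X=5) = C(9,5) · p^5 · (1−p)^4
= 126 · 0.12056 · 0.014167 = 0.215206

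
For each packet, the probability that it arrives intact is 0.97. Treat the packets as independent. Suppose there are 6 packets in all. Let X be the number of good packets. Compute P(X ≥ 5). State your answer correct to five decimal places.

0.98754

X ~ Binomial(6, 0.97); P(X ≥ 5) = Σ C(6,k) p^k (1−p)^(6−k) over k:
  k=5: C(6,5)·0.97^5·0.03^1 = 0.1545721
  k=6: C(6,6)·0.97^6·0.03^0 = 0.8329720
Total = 0.9875441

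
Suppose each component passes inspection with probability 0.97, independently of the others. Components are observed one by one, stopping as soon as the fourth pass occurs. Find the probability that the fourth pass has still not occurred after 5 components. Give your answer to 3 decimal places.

0.008

Needing more than 5 components ⇔ fewer than 4 successes in the first 5. With X ~ Binomial(5, 0.97), P(Y > 5) = P(X ≤ 3).
  k=0: C(5,0)·0.97^0·0.03^5 = 0.00000
  k=1: C(5,1)·0.97^1·0.03^4 = 0.00000
  k=2: C(5,2)·0.97^2·0.03^3 = 0.00025
  k=3: C(5,3)·0.97^3·0.03^2 = 0.00821
P(X ≤ 3) = 0.00847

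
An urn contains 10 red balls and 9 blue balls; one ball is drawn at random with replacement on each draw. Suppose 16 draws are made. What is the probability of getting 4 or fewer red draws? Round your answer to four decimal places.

0.0238

X ~ Binomial(16, 0.526316); P(X ≤ 4) = Σ C(16,k) p^k (1−p)^(16−k) over k:
  k=0: C(16,0)·0.526316^0·0.473684^16 = 0.000006
  k=1: C(16,1)·0.526316^1·0.473684^15 = 0.000114
  k=2: C(16,2)·0.526316^2·0.473684^14 = 0.000952
  k=3: C(16,3)·0.526316^3·0.473684^13 = 0.004935
  k=4: C(16,4)·0.526316^4·0.473684^12 = 0.017821
Total = 0.023828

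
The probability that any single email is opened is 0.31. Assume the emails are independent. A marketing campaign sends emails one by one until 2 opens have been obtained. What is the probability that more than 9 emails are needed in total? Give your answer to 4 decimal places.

0.1788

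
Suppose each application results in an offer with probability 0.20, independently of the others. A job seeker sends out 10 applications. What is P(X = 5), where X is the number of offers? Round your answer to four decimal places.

X ~ Binomial(n=10, p=0.20).
P(X=5) = C(10,5) · p^5 · (1−p)^5
= 252 · 0.00032 · 0.32768 = 0.026424

0.0264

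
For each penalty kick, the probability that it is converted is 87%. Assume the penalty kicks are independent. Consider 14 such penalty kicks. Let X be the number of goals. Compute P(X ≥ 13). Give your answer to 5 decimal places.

X ~ Binomial(14, 0.87); P(X ≥ 13) = Σ C(14,k) p^k (1−p)^(14−k) over k:
  k=13: C(14,13)·0.87^13·0.13^1 = 0.2977294
  k=14: C(14,14)·0.87^14·0.13^0 = 0.1423212
Total = 0.4400505

0.44005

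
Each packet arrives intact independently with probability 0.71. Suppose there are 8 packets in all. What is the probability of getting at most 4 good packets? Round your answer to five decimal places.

X ~ Binomial(8, 0.71); P(X ≤ 4) = Σ C(8,k) p^k (1−p)^(8−k) over k:
  k=0: C(8,0)·0.71^0·0.29^8 = 0.0000500
  k=1: C(8,1)·0.71^1·0.29^7 = 0.0009798
  k=2: C(8,2)·0.71^2·0.29^6 = 0.0083958
  k=3: C(8,3)·0.71^3·0.29^5 = 0.0411105
  k=4: C(8,4)·0.71^4·0.29^4 = 0.1258124
Total = 0.1763486

0.17635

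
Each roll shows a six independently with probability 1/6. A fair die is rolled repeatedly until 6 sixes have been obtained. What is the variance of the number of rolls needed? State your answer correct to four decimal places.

180.0000

Y = total rolls until the sixth success; negative binomial with r=6, p=0.166667.
Var(Y) = r(1−p)/p² = 6·0.833333 / 0.166667² = 180.000000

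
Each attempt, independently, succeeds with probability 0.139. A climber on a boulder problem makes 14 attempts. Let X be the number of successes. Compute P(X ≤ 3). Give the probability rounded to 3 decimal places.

0.881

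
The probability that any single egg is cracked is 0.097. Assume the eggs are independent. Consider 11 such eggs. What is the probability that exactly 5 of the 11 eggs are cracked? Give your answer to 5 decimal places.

0.00215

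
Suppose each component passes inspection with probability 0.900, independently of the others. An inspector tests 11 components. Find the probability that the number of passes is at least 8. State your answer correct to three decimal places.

0.981

X ~ Binomial(11, 0.90); P(X ≥ 8) = Σ C(11,k) p^k (1−p)^(11−k) over k:
  k=8: C(11,8)·0.90^8·0.10^3 = 0.07103
  k=9: C(11,9)·0.90^9·0.10^2 = 0.21308
  k=10: C(11,10)·0.90^10·0.10^1 = 0.38355
  k=11: C(11,11)·0.90^11·0.10^0 = 0.31381
Total = 0.98147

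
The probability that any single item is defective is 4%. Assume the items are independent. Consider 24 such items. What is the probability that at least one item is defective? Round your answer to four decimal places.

P(at least one) = 1 − P(none) = 1 − (1 − 0.04)^24
= 1 − 0.375413 = 0.624587

0.6246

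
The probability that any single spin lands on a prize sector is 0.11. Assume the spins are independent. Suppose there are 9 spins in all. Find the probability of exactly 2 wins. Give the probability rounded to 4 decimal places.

X ~ Binomial(n=9, p=0.11).
P(X=2) = C(9,2) · p^2 · (1−p)^7
= 36 · 0.0121 · 0.44231 = 0.192672

0.1927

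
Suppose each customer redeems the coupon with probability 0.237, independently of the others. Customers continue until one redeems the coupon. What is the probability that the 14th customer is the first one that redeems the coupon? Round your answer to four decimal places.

0.0070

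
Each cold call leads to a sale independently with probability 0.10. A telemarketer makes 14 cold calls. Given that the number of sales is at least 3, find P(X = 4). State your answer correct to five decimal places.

0.22040

X ~ Binomial(14, 0.10). Want P(X=4 | X≥3) = P(X=4) / P(X≥3).
P(X=4) = C(14,4)·0.10^4·0.90^10 = 0.0349027
P(X≥3) = 1 − 0.2287679 − 0.3558612 − 0.2570109 = 0.1583600
Ratio = 0.0349027 / 0.1583600 = 0.2204011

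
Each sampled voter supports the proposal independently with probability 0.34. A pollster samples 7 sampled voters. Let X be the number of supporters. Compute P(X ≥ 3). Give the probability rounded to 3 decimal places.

X ~ Binomial(7, 0.34); P(X ≥ 3) = Σ C(7,k) p^k (1−p)^(7−k) over k:
  k=3: C(7,3)·0.34^3·0.66^4 = 0.26102
  k=4: C(7,4)·0.34^4·0.66^3 = 0.13447
  k=5: C(7,5)·0.34^5·0.66^2 = 0.04156
  k=6: C(7,6)·0.34^6·0.66^1 = 0.00714
  k=7: C(7,7)·0.34^7·0.66^0 = 0.00053
Total = 0.44472

0.445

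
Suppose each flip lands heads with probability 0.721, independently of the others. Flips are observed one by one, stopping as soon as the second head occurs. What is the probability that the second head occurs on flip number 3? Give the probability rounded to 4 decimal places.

0.2901

Y = trial on which the second success occurs; negative binomial, r=2, p=0.721.
P(Y=3) = C(2,1) · p^2 · (1−p)^1
= 2 · 0.51984 · 0.279 = 0.290071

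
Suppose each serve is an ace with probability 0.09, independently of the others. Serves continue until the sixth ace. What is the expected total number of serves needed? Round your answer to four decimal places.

Y = total serves until the sixth success; negative binomial with r=6, p=0.09.
E[Y] = r / p = 6 / 0.09 = 66.666667

66.6667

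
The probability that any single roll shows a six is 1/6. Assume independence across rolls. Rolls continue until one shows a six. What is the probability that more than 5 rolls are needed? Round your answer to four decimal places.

Y = number of rolls to the first success; geometric, p = 0.166667.
P(Y > 5) = P(first 5 all fail) = (1−p)^5 = 0.401878

0.4019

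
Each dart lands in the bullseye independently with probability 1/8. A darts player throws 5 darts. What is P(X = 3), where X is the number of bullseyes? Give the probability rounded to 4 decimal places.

0.0150

X ~ Binomial(n=5, p=0.125).
P(X=3) = C(5,3) · p^3 · (1−p)^2
= 10 · 0.0019531 · 0.76562 = 0.014954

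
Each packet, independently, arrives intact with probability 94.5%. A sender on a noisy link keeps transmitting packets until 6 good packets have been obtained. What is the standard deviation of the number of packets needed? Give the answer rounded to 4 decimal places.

0.6079

Y = total packets until the sixth success; negative binomial with r=6, p=0.945.
SD(Y) = √[r(1−p)/p²] = √(0.369531) = 0.607890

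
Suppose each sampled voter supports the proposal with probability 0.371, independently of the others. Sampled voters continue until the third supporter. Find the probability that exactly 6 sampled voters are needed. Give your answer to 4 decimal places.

0.1271

Y = trial on which the third success occurs; negative binomial, r=3, p=0.371.
P(Y=6) = C(5,2) · p^3 · (1−p)^3
= 10 · 0.051065 · 0.24886 = 0.127079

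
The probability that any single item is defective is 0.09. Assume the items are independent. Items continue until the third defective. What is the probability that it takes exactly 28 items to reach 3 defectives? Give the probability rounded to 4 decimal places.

Y = trial on which the third success occurs; negative binomial, r=3, p=0.09.
P(Y=28) = C(27,2) · p^3 · (1−p)^25
= 351 · 0.000729 · 0.094631 = 0.024214

0.0242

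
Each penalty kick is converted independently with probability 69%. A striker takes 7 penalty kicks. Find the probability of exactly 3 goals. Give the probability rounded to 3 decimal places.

0.106

X ~ Binomial(n=7, p=0.69).
P(X=3) = C(7,3) · p^3 · (1−p)^4
= 35 · 0.32851 · 0.0092352 = 0.10618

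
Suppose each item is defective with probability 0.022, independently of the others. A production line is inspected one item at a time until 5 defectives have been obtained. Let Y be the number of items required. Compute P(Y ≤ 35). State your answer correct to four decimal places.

Finishing within 35 items ⇔ at least 5 successes in the first 35. With X ~ Binomial(35, 0.022), P(Y ≤ 35) = 1 − P(X ≤ 4).
  k=0: C(35,0)·0.022^0·0.978^35 = 0.459050
  k=1: C(35,1)·0.022^1·0.978^34 = 0.361420
  k=2: C(35,2)·0.022^2·0.978^33 = 0.138212
  k=3: C(35,3)·0.022^3·0.978^32 = 0.034200
  k=4: C(35,4)·0.022^4·0.978^31 = 0.006155
1 − 0.999035 = 0.000965

0.0010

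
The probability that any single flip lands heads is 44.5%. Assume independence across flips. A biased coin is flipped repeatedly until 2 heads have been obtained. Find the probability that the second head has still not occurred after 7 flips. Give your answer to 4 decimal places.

0.1073

Needing more than 7 flips ⇔ fewer than 2 successes in the first 7. With X ~ Binomial(7, 0.445), P(Y > 7) = P(X ≤ 1).
  k=0: C(7,0)·0.445^0·0.555^7 = 0.016220
  k=1: C(7,1)·0.445^1·0.555^6 = 0.091037
P(X ≤ 1) = 0.107257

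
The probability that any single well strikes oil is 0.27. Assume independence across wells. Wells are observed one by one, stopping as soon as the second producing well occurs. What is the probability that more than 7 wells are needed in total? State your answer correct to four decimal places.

0.3965

Needing more than 7 wells ⇔ fewer than 2 successes in the first 7. With X ~ Binomial(7, 0.27), P(Y > 7) = P(X ≤ 1).
  k=0: C(7,0)·0.27^0·0.73^7 = 0.110474
  k=1: C(7,1)·0.27^1·0.73^6 = 0.286022
P(X ≤ 1) = 0.396496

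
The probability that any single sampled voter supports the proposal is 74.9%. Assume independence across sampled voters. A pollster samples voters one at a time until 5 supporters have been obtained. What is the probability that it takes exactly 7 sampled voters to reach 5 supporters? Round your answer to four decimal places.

0.2228

Y = trial on which the fifth success occurs; negative binomial, r=5, p=0.749.
P(Y=7) = C(6,4) · p^5 · (1−p)^2
= 15 · 0.23573 · 0.063001 = 0.222765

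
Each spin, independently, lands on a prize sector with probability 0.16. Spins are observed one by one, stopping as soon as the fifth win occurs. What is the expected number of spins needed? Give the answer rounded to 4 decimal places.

Y = total spins until the fifth success; negative binomial with r=5, p=0.16.
E[Y] = r / p = 5 / 0.16 = 31.250000

31.2500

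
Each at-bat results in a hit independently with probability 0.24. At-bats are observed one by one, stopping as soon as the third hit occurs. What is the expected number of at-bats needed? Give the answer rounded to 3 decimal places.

12.500

Y = total at-bats until the third success; negative binomial with r=3, p=0.24.
E[Y] = r / p = 3 / 0.24 = 12.50000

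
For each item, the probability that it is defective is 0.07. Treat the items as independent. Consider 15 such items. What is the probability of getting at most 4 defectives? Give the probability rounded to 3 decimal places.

X ~ Binomial(15, 0.07); P(X ≤ 4) = Σ C(15,k) p^k (1−p)^(15−k) over k:
  k=0: C(15,0)·0.07^0·0.93^15 = 0.33670
  k=1: C(15,1)·0.07^1·0.93^14 = 0.38015
  k=2: C(15,2)·0.07^2·0.93^13 = 0.20029
  k=3: C(15,3)·0.07^3·0.93^12 = 0.06533
  k=4: C(15,4)·0.07^4·0.93^11 = 0.01475
Total = 0.99722

0.997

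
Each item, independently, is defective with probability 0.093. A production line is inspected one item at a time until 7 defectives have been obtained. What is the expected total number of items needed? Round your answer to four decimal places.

75.2688

Y = total items until the seventh success; negative binomial with r=7, p=0.093.
E[Y] = r / p = 7 / 0.093 = 75.268817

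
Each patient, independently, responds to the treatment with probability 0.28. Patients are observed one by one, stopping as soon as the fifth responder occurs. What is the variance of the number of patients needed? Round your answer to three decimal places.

45.918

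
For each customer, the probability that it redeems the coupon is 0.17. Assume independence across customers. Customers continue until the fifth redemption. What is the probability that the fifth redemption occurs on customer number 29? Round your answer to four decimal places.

0.0332

Y = trial on which the fifth success occurs; negative binomial, r=5, p=0.17.
P(Y=29) = C(28,4) · p^5 · (1−p)^24
= 20475 · 0.00014199 · 0.011425 = 0.033216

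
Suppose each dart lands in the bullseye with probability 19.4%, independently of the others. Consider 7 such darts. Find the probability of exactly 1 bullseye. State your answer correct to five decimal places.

X ~ Binomial(n=7, p=0.194).
P(X=1) = C(7,1) · p^1 · (1−p)^6
= 7 · 0.194 · 0.27416 = 0.3723146

0.37231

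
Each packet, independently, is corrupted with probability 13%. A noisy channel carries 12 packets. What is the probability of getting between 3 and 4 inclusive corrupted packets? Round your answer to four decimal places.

0.1844

X ~ Binomial(12, 0.13); P(3 ≤ X ≤ 4) = Σ C(12,k) p^k (1−p)^(12−k) over k:
  k=3: C(12,3)·0.13^3·0.87^9 = 0.138015
  k=4: C(12,4)·0.13^4·0.87^8 = 0.046402
Total = 0.184416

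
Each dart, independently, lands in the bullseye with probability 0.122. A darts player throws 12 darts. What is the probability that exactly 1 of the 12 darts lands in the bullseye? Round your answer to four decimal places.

0.3499

X ~ Binomial(n=12, p=0.122).
P(X=1) = C(12,1) · p^1 · (1−p)^11
= 12 · 0.122 · 0.23902 = 0.349930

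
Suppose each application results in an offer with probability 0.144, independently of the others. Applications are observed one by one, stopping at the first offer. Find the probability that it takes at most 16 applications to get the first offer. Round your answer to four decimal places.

0.9169

Y = number of applications to the first success; geometric, p = 0.144.
P(Y ≤ 16) = 1 − (1−p)^16 = 1 − 0.083096 = 0.916904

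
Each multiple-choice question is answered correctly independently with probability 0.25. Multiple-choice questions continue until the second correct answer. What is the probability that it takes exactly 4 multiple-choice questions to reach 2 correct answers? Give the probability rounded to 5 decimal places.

0.10547

Y = trial on which the second success occurs; negative binomial, r=2, p=0.25.
P(Y=4) = C(3,1) · p^2 · (1−p)^2
= 3 · 0.0625 · 0.5625 = 0.1054688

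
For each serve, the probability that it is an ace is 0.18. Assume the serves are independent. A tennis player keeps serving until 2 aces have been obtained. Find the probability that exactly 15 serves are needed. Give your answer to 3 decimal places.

0.034

Y = trial on which the second success occurs; negative binomial, r=2, p=0.18.
P(Y=15) = C(14,1) · p^2 · (1−p)^13
= 14 · 0.0324 · 0.075784 = 0.03438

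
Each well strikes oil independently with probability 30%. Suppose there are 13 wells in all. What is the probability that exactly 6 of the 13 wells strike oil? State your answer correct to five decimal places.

X ~ Binomial(n=13, p=0.30).
P(X=6) = C(13,6) · p^6 · (1−p)^7
= 1716 · 0.000729 · 0.082354 = 0.1030223

0.10302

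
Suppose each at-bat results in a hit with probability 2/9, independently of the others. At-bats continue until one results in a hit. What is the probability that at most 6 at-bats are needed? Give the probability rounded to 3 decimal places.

Y = number of at-bats to the first success; geometric, p = 0.222222.
P(Y ≤ 6) = 1 − (1−p)^6 = 1 − 0.22138 = 0.77862

0.779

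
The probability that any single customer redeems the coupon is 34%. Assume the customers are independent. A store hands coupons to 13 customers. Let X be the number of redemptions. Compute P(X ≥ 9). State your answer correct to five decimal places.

X ~ Binomial(13, 0.34); P(X ≥ 9) = Σ C(13,k) p^k (1−p)^(13−k) over k:
  k=9: C(13,9)·0.34^9·0.66^4 = 0.0082374
  k=10: C(13,10)·0.34^10·0.66^3 = 0.0016974
  k=11: C(13,11)·0.34^11·0.66^2 = 0.0002385
  k=12: C(13,12)·0.34^12·0.66^1 = 0.0000205
  k=13: C(13,13)·0.34^13·0.66^0 = 0.0000008
Total = 0.0101946

0.01019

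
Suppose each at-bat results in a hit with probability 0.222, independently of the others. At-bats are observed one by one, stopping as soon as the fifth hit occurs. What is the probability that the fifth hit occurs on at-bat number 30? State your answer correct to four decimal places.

0.0241

Y = trial on which the fifth success occurs; negative binomial, r=5, p=0.222.
P(Y=30) = C(29,4) · p^5 · (1−p)^25
= 23751 · 0.00053922 · 0.0018814 = 0.024096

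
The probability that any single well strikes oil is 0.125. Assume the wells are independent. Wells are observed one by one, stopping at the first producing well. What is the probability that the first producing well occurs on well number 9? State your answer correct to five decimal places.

0.04295

Geometric (trials to first success), p = 0.125.
P(Y = 9) = (1−p)^8 · p = 0.34361 · 0.125 = 0.0429511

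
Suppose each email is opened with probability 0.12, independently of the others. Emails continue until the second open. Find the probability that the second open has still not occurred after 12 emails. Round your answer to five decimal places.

Needing more than 12 emails ⇔ fewer than 2 successes in the first 12. With X ~ Binomial(12, 0.12), P(Y > 12) = P(X ≤ 1).
  k=0: C(12,0)·0.12^0·0.88^12 = 0.2156712
  k=1: C(12,1)·0.12^1·0.88^11 = 0.3529164
P(X ≤ 1) = 0.5685876

0.56859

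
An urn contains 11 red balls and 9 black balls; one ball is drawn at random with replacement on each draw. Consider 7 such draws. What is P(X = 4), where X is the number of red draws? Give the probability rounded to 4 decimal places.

X ~ Binomial(n=7, p=0.55).
P(X=4) = C(7,4) · p^4 · (1−p)^3
= 35 · 0.091506 · 0.091125 = 0.291848

0.2918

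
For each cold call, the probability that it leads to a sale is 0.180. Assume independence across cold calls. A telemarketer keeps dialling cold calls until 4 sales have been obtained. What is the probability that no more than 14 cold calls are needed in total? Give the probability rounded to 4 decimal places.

0.2351

Finishing within 14 cold calls ⇔ at least 4 successes in the first 14. With X ~ Binomial(14, 0.18), P(Y ≤ 14) = 1 − P(X ≤ 3).
  k=0: C(14,0)·0.18^0·0.82^14 = 0.062143
  k=1: C(14,1)·0.18^1·0.82^13 = 0.190977
  k=2: C(14,2)·0.18^2·0.82^12 = 0.272491
  k=3: C(14,3)·0.18^3·0.82^11 = 0.239261
1 − 0.764872 = 0.235128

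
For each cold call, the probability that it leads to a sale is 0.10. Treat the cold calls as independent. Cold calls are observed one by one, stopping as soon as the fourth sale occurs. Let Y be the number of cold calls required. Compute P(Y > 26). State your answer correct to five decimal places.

0.74094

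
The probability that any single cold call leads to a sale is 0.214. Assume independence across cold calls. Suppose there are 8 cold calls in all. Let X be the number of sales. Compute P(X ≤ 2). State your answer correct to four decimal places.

0.7653

X ~ Binomial(8, 0.214); P(X ≤ 2) = Σ C(8,k) p^k (1−p)^(8−k) over k:
  k=0: C(8,0)·0.214^0·0.786^8 = 0.145673
  k=1: C(8,1)·0.214^1·0.786^7 = 0.317294
  k=2: C(8,2)·0.214^2·0.786^6 = 0.302358
Total = 0.765325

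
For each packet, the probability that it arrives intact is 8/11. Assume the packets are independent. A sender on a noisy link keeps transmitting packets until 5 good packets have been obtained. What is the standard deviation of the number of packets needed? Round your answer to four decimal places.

1.6057

Y = total packets until the fifth success; negative binomial with r=5, p=0.727273.
SD(Y) = √[r(1−p)/p²] = √(2.578125) = 1.605654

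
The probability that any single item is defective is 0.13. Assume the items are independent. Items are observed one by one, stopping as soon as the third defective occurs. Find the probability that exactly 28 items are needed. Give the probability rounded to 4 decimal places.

0.0237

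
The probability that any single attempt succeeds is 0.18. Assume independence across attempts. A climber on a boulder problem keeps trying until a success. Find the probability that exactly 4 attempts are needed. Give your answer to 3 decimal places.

Geometric (trials to first success), p = 0.18.
P(Y = 4) = (1−p)^3 · p = 0.55137 · 0.18 = 0.09925

0.099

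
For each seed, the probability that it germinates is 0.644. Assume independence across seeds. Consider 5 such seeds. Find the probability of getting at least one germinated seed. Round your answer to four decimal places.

P(at least one) = 1 − P(none) = 1 − (1 − 0.644)^5
= 1 − 0.005718 = 0.994282

0.9943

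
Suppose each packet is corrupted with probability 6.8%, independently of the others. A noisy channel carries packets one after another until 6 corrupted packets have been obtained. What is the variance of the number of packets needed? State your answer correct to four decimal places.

1209.3426

Y = total packets until the sixth success; negative binomial with r=6, p=0.068.
Var(Y) = r(1−p)/p² = 6·0.932 / 0.068² = 1209.342561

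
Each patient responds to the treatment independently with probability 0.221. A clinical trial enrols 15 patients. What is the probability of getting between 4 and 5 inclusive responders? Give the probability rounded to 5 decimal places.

0.33903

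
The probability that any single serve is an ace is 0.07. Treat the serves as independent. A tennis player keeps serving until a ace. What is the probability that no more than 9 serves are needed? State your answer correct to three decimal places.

0.480

Y = number of serves to the first success; geometric, p = 0.07.
P(Y ≤ 9) = 1 − (1−p)^9 = 1 − 0.52041 = 0.47959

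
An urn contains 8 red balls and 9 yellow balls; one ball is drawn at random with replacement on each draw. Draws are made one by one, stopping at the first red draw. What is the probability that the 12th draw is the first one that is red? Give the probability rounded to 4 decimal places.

0.0004

Geometric (trials to first success), p = 0.470588.
P(Y = 12) = (1−p)^11 · p = 0.00091565 · 0.470588 = 0.000431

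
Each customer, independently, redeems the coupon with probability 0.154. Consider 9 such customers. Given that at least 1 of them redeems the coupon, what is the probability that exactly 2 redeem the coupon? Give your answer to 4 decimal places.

X ~ Binomial(9, 0.154). Want P(X=2 | X≥1) = P(X=2) / P(X≥1).
P(X=2) = C(9,2)·0.154^2·0.846^7 = 0.264811
P(X≥1) = 1 − 0.221990 = 0.778010
Ratio = 0.264811 / 0.778010 = 0.340370

0.3404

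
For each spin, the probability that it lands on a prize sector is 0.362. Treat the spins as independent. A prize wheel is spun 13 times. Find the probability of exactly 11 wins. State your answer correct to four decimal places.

0.0004

X ~ Binomial(n=13, p=0.362).
P(X=11) = C(13,11) · p^11 · (1−p)^2
= 78 · 1.3989e-05 · 0.40704 = 0.000444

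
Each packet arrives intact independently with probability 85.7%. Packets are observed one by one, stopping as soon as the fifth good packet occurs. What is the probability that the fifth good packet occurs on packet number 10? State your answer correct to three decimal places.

Y = trial on which the fifth success occurs; negative binomial, r=5, p=0.857.
P(Y=10) = C(9,4) · p^5 · (1−p)^5
= 126 · 0.46228 · 5.9797e-05 = 0.00348

0.003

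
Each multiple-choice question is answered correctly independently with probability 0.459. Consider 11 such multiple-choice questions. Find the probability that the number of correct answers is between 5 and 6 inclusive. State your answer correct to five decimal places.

0.43621

X ~ Binomial(11, 0.459); P(5 ≤ X ≤ 6) = Σ C(11,k) p^k (1−p)^(11−k) over k:
  k=5: C(11,5)·0.459^5·0.541^6 = 0.2359875
  k=6: C(11,6)·0.459^6·0.541^5 = 0.2002186
Total = 0.4362061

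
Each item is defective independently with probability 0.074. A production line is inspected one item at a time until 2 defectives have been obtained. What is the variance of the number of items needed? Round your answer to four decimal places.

338.2031

Y = total items until the second success; negative binomial with r=2, p=0.074.
Var(Y) = r(1−p)/p² = 2·0.926 / 0.074² = 338.203068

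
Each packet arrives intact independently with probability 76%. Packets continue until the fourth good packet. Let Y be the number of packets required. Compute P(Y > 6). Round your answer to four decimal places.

0.1539

Needing more than 6 packets ⇔ fewer than 4 successes in the first 6. With X ~ Binomial(6, 0.76), P(Y > 6) = P(X ≤ 3).
  k=0: C(6,0)·0.76^0·0.24^6 = 0.000191
  k=1: C(6,1)·0.76^1·0.24^5 = 0.003631
  k=2: C(6,2)·0.76^2·0.24^4 = 0.028745
  k=3: C(6,3)·0.76^3·0.24^3 = 0.121368
P(X ≤ 3) = 0.153935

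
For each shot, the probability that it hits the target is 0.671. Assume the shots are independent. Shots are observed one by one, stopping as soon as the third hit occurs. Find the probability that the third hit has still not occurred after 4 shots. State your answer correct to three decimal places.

Needing more than 4 shots ⇔ fewer than 3 successes in the first 4. With X ~ Binomial(4, 0.671), P(Y > 4) = P(X ≤ 2).
  k=0: C(4,0)·0.671^0·0.329^4 = 0.01172
  k=1: C(4,1)·0.671^1·0.329^3 = 0.09558
  k=2: C(4,2)·0.671^2·0.329^2 = 0.29241
P(X ≤ 2) = 0.39970

0.400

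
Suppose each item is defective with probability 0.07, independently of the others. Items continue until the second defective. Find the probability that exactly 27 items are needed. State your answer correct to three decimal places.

Y = trial on which the second success occurs; negative binomial, r=2, p=0.07.
P(Y=27) = C(26,1) · p^2 · (1−p)^25
= 26 · 0.0049 · 0.16296 = 0.02076

0.021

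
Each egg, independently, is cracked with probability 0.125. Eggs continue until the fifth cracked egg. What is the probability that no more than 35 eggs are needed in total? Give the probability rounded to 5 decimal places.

Finishing within 35 eggs ⇔ at least 5 successes in the first 35. With X ~ Binomial(35, 0.125), P(Y ≤ 35) = 1 − P(X ≤ 4).
  k=0: C(35,0)·0.125^0·0.875^35 = 0.0093386
  k=1: C(35,1)·0.125^1·0.875^34 = 0.0466930
  k=2: C(35,2)·0.125^2·0.875^33 = 0.1133973
  k=3: C(35,3)·0.125^3·0.875^32 = 0.1781958
  k=4: C(35,4)·0.125^4·0.875^31 = 0.2036523
1 − 0.5512770 = 0.4487230

0.44872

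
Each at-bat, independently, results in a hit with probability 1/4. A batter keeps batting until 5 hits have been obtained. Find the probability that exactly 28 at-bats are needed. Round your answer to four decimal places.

0.0229

Y = trial on which the fifth success occurs; negative binomial, r=5, p=0.25.
P(Y=28) = C(27,4) · p^5 · (1−p)^23
= 17550 · 0.00097656 · 0.0013379 = 0.022929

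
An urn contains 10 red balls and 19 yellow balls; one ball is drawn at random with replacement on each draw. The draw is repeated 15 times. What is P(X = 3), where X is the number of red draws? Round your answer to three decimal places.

X ~ Binomial(n=15, p=0.344828).
P(X=3) = C(15,3) · p^3 · (1−p)^12
= 455 · 0.041002 · 0.0062556 = 0.11670

0.117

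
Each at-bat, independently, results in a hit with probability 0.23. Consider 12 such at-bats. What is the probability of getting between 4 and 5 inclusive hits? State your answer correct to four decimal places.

0.2530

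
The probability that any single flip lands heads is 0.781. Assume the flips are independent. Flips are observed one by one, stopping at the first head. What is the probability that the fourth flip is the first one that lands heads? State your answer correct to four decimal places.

Geometric (trials to first success), p = 0.781.
P(Y = 4) = (1−p)^3 · p = 0.010503 · 0.781 = 0.008203

0.0082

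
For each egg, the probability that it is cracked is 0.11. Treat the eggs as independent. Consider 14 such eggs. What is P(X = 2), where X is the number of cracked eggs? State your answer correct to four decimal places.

X ~ Binomial(n=14, p=0.11).
P(X=2) = C(14,2) · p^2 · (1−p)^12
= 91 · 0.0121 · 0.24699 = 0.271961

0.2720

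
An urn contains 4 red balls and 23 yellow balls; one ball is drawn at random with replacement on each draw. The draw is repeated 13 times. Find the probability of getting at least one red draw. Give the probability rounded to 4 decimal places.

P(at least one) = 1 − P(none) = 1 − (1 − 0.148148)^13
= 1 − 0.124375 = 0.875625

0.8756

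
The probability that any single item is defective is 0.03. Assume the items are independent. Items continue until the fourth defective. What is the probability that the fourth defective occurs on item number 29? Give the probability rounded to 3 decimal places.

Y = trial on which the fourth success occurs; negative binomial, r=4, p=0.03.
P(Y=29) = C(28,3) · p^4 · (1−p)^25
= 3276 · 8.1e-07 · 0.46697 = 0.00124

0.001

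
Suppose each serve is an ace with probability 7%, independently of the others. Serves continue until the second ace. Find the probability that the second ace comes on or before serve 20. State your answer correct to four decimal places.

0.4131

Finishing within 20 serves ⇔ at least 2 successes in the first 20. With X ~ Binomial(20, 0.07), P(Y ≤ 20) = 1 − P(X ≤ 1).
  k=0: C(20,0)·0.07^0·0.93^20 = 0.234239
  k=1: C(20,1)·0.07^1·0.93^19 = 0.352618
1 − 0.586857 = 0.413143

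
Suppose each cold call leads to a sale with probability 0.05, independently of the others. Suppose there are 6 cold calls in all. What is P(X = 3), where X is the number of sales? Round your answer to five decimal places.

0.00214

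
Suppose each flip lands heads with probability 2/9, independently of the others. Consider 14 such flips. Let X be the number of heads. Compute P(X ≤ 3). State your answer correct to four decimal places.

X ~ Binomial(14, 0.222222); P(X ≤ 3) = Σ C(14,k) p^k (1−p)^(14−k) over k:
  k=0: C(14,0)·0.222222^0·0.777778^14 = 0.029647
  k=1: C(14,1)·0.222222^1·0.777778^13 = 0.118587
  k=2: C(14,2)·0.222222^2·0.777778^12 = 0.220233
  k=3: C(14,3)·0.222222^3·0.777778^11 = 0.251695
Total = 0.620162

0.6202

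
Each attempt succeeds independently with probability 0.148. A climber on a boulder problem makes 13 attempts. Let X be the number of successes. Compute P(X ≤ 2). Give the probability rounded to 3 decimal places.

0.700

X ~ Binomial(13, 0.148); P(X ≤ 2) = Σ C(13,k) p^k (1−p)^(13−k) over k:
  k=0: C(13,0)·0.148^0·0.852^13 = 0.12466
  k=1: C(13,1)·0.148^1·0.852^12 = 0.28150
  k=2: C(13,2)·0.148^2·0.852^11 = 0.29340
Total = 0.69955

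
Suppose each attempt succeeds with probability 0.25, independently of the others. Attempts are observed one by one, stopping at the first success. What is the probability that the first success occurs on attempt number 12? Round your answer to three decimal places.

0.011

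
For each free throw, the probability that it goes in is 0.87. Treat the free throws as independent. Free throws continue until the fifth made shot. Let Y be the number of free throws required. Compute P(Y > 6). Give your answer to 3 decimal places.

0.178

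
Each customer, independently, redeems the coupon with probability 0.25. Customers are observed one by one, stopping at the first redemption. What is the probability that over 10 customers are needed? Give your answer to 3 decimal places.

0.056

Y = number of customers to the first success; geometric, p = 0.25.
P(Y > 10) = P(first 10 all fail) = (1−p)^10 = 0.05631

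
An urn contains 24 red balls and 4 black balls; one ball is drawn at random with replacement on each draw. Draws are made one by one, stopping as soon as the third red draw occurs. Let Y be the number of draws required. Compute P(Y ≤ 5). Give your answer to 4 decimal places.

Finishing within 5 draws ⇔ at least 3 successes in the first 5. With X ~ Binomial(5, 0.857143), P(Y ≤ 5) = 1 − P(X ≤ 2).
  k=0: C(5,0)·0.857143^0·0.142857^5 = 0.000059
  k=1: C(5,1)·0.857143^1·0.142857^4 = 0.001785
  k=2: C(5,2)·0.857143^2·0.142857^3 = 0.021420
1 − 0.023264 = 0.976736

0.9767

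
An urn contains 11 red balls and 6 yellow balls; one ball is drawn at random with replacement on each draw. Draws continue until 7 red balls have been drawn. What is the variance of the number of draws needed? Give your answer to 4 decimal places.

Y = total draws until the seventh success; negative binomial with r=7, p=0.647059.
Var(Y) = r(1−p)/p² = 7·0.352941 / 0.647059² = 5.900826

5.9008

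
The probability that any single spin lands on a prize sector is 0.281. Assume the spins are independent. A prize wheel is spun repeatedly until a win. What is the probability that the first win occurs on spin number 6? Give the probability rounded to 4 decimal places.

Geometric (trials to first success), p = 0.281.
P(Y = 6) = (1−p)^5 · p = 0.19215 · 0.281 = 0.053995

0.0540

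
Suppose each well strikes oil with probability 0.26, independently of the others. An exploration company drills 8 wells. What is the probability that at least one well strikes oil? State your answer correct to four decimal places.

0.9101

P(at least one) = 1 − P(none) = 1 − (1 − 0.26)^8
= 1 − 0.089919 = 0.910081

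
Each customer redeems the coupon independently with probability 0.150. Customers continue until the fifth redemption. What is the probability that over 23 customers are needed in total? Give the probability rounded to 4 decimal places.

Needing more than 23 customers ⇔ fewer than 5 successes in the first 23. With X ~ Binomial(23, 0.15), P(Y > 23) = P(X ≤ 4).
  k=0: C(23,0)·0.15^0·0.85^23 = 0.023803
  k=1: C(23,1)·0.15^1·0.85^22 = 0.096613
  k=2: C(23,2)·0.15^2·0.85^21 = 0.187543
  k=3: C(23,3)·0.15^3·0.85^20 = 0.231671
  k=4: C(23,4)·0.15^4·0.85^19 = 0.204415
P(X ≤ 4) = 0.744045

0.7440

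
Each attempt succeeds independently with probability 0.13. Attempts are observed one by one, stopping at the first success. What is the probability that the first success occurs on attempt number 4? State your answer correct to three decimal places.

0.086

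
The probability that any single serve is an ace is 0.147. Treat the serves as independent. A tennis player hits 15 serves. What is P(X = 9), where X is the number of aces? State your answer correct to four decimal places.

0.0001

X ~ Binomial(n=15, p=0.147).
P(X=9) = C(15,9) · p^9 · (1−p)^6
= 5005 · 3.2052e-08 · 0.38521 = 0.000062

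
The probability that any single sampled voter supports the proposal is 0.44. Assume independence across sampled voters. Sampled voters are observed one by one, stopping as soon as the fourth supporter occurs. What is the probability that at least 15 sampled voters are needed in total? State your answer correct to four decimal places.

0.0730

Needing more than 14 sampled voters ⇔ fewer than 4 successes in the first 14. With X ~ Binomial(14, 0.44), P(Y > 14) = P(X ≤ 3).
  k=0: C(14,0)·0.44^0·0.56^14 = 0.000298
  k=1: C(14,1)·0.44^1·0.56^13 = 0.003281
  k=2: C(14,2)·0.44^2·0.56^12 = 0.016757
  k=3: C(14,3)·0.44^3·0.56^11 = 0.052666
P(X ≤ 3) = 0.073002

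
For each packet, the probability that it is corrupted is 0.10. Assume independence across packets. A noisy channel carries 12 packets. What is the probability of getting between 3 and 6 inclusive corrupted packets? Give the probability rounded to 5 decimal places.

0.11082

X ~ Binomial(12, 0.10); P(3 ≤ X ≤ 6) = Σ C(12,k) p^k (1−p)^(12−k) over k:
  k=3: C(12,3)·0.10^3·0.90^9 = 0.0852325
  k=4: C(12,4)·0.10^4·0.90^8 = 0.0213081
  k=5: C(12,5)·0.10^5·0.90^7 = 0.0037881
  k=6: C(12,6)·0.10^6·0.90^6 = 0.0004911
Total = 0.1108198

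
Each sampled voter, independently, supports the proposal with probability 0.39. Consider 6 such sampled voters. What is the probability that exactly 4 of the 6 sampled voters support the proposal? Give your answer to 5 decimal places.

X ~ Binomial(n=6, p=0.39).
P(X=4) = C(6,4) · p^4 · (1−p)^2
= 15 · 0.023134 · 0.3721 = 0.1291247

0.12912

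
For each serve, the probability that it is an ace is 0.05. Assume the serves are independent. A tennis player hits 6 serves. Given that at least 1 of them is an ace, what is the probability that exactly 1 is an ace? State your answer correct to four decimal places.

X ~ Binomial(6, 0.05). Want P(X=1 | X≥1) = P(X=1) / P(X≥1).
P(X=1) = C(6,1)·0.05^1·0.95^5 = 0.232134
P(X≥1) = 1 − 0.735092 = 0.264908
Ratio = 0.232134 / 0.264908 = 0.876282

0.8763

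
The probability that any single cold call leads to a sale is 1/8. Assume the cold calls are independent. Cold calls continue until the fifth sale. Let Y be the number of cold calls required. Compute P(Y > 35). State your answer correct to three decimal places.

Needing more than 35 cold calls ⇔ fewer than 5 successes in the first 35. With X ~ Binomial(35, 0.125), P(Y > 35) = P(X ≤ 4).
  k=0: C(35,0)·0.125^0·0.875^35 = 0.00934
  k=1: C(35,1)·0.125^1·0.875^34 = 0.04669
  k=2: C(35,2)·0.125^2·0.875^33 = 0.11340
  k=3: C(35,3)·0.125^3·0.875^32 = 0.17820
  k=4: C(35,4)·0.125^4·0.875^31 = 0.20365
P(X ≤ 4) = 0.55128

0.551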